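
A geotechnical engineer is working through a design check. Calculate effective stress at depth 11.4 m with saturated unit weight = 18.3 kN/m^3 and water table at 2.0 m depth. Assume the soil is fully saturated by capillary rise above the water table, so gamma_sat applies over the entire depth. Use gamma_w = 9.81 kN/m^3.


Total stress = gamma_sat * depth
sigma = 18.3 * 11.4 = 208.62 kPa
Pore water pressure u = gamma_w * (depth - d_wt)
u = 9.81 * (11.4 - 2.0) = 92.214 kPa
Effective stress = sigma - u
sigma' = 208.62 - 92.214 = 116.41 kPa


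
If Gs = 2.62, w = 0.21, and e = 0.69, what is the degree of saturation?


Using S = Gs * w / e
S = 2.62 * 0.21 / 0.69
S = 0.7974


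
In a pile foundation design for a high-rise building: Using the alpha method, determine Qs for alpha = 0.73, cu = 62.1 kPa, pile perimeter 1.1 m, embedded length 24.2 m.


Using Qs = alpha * cu * perimeter * L
Qs = 0.73 * 62.1 * 1.1 * 24.2
Qs = 1206.76 kN


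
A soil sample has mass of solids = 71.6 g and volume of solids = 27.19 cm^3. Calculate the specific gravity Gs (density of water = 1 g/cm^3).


Result: 2.633

Derivation:
Using Gs = m_s / (V_s * rho_w)
Since rho_w = 1 g/cm^3:
Gs = 71.6 / 27.19
Gs = 2.633


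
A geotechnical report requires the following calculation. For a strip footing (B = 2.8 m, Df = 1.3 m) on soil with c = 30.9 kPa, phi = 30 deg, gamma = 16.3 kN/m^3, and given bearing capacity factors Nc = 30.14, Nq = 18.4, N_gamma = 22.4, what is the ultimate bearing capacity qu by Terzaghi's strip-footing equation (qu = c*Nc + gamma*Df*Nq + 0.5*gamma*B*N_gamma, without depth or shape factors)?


Result: 1832.39 kPa

Derivation:
Compute qu = c*Nc + gamma*Df*Nq + 0.5*gamma*B*N_gamma
Term 1: 30.9 * 30.14 = 931.326
Term 2: 16.3 * 1.3 * 18.4 = 389.896
Term 3: 0.5 * 16.3 * 2.8 * 22.4 = 511.168
qu = 931.326 + 389.896 + 511.168
qu = 1832.39 kPa


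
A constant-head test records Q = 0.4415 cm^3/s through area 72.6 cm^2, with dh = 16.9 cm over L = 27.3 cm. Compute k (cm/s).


Result: 0.009824 cm/s

Derivation:
Compute hydraulic gradient:
i = dh / L = 16.9 / 27.3 = 0.619048
Then apply Darcy's law:
k = Q / (A * i)
k = 0.4415 / (72.6 * 0.619048)
k = 0.4415 / 44.9429
k = 0.009824 cm/s


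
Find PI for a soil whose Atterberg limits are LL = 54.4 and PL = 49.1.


Using PI = LL - PL
PI = 54.4 - 49.1
PI = 5.3


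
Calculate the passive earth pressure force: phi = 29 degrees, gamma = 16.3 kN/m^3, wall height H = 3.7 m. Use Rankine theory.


Compute passive earth pressure coefficient:
Kp = tan^2(45 + phi/2) = tan^2(59.5) = 2.88206
Compute passive force:
Pp = 0.5 * Kp * gamma * H^2
Pp = 0.5 * 2.88206 * 16.3 * 3.7^2
Pp = 321.56 kN/m


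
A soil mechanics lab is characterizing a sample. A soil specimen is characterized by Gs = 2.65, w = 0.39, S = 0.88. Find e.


Using the relation e = Gs * w / S
e = 2.65 * 0.39 / 0.88
e = 1.1744


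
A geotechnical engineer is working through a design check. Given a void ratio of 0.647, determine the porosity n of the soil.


Using the relation n = e / (1 + e)
n = 0.647 / (1 + 0.647)
n = 0.647 / 1.647
n = 0.3928


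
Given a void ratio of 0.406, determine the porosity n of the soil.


Result: 0.2888

Derivation:
Using the relation n = e / (1 + e)
n = 0.406 / (1 + 0.406)
n = 0.406 / 1.406
n = 0.2888


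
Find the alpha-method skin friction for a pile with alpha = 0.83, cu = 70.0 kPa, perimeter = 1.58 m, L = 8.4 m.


Using Qs = alpha * cu * perimeter * L
Qs = 0.83 * 70.0 * 1.58 * 8.4
Qs = 771.1 kN


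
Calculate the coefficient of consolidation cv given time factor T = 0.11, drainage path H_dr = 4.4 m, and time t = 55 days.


Using cv = T * H_dr^2 / t
H_dr^2 = 4.4^2 = 19.36
cv = 0.11 * 19.36 / 55
cv = 0.03872 m^2/day


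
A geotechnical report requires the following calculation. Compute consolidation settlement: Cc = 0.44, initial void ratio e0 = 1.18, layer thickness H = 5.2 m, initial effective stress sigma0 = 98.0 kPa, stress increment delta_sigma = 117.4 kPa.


Using Sc = Cc * H / (1 + e0) * log10((sigma0 + delta_sigma) / sigma0)
Stress ratio = (98.0 + 117.4) / 98.0 = 2.19796
log10(2.19796) = 0.34202
Cc * H / (1 + e0) = 0.44 * 5.2 / (1 + 1.18) = 1.04954
Sc = 1.04954 * 0.34202
Sc = 0.359 m


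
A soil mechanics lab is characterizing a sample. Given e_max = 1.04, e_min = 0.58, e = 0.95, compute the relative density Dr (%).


Using Dr = (e_max - e) / (e_max - e_min) * 100
e_max - e = 1.04 - 0.95 = 0.09
e_max - e_min = 1.04 - 0.58 = 0.46
Dr = 0.09 / 0.46 * 100
Dr = 19.57 %


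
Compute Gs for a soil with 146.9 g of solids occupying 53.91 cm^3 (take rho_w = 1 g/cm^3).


Using Gs = m_s / (V_s * rho_w)
Since rho_w = 1 g/cm^3:
Gs = 146.9 / 53.91
Gs = 2.725


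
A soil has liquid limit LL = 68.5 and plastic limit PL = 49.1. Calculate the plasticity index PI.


Using PI = LL - PL
PI = 68.5 - 49.1
PI = 19.4


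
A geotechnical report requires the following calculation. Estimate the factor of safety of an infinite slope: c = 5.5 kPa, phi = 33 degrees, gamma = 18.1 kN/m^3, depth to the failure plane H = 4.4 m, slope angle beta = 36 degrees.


Using Fs = c / (gamma*H*sin(beta)*cos(beta)) + tan(phi)/tan(beta)
Cohesion contribution = 5.5 / (18.1*4.4*sin(36)*cos(36))
Cohesion contribution = 0.14523
Friction contribution = tan(33)/tan(36) = 0.893833
Fs = 0.14523 + 0.893833
Fs = 1.039


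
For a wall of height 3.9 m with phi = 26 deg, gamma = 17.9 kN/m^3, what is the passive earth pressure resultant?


Compute passive earth pressure coefficient:
Kp = tan^2(45 + phi/2) = tan^2(58.0) = 2.561071
Compute passive force:
Pp = 0.5 * Kp * gamma * H^2
Pp = 0.5 * 2.561071 * 17.9 * 3.9^2
Pp = 348.64 kN/m


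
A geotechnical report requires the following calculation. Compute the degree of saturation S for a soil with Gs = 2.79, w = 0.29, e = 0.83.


Using S = Gs * w / e
S = 2.79 * 0.29 / 0.83
S = 0.9748


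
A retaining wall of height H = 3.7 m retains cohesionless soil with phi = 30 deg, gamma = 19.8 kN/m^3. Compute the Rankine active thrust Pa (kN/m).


Compute active earth pressure coefficient:
Ka = tan^2(45 - phi/2) = tan^2(30.0) = 0.333333
Compute active force:
Pa = 0.5 * Ka * gamma * H^2
Pa = 0.5 * 0.333333 * 19.8 * 3.7^2
Pa = 45.18 kN/m


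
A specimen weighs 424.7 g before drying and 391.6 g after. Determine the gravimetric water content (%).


Result: 8.45 %

Derivation:
Using w = (m_wet - m_dry) / m_dry * 100
m_wet - m_dry = 424.7 - 391.6 = 33.1 g
w = 33.1 / 391.6 * 100
w = 8.45 %


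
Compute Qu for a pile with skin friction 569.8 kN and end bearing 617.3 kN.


Using Qu = Qf + Qb
Qu = 569.8 + 617.3
Qu = 1187.1 kN


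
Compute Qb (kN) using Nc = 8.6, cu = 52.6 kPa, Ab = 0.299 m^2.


Using Qb = Nc * cu * Ab
Qb = 8.6 * 52.6 * 0.299
Qb = 135.26 kN


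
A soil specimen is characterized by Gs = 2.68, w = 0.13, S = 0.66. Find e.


Using the relation e = Gs * w / S
e = 2.68 * 0.13 / 0.66
e = 0.5279


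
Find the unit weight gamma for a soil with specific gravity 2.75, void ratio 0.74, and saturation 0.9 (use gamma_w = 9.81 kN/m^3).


Result: 19.259 kN/m^3

Derivation:
Using gamma = gamma_w * (Gs + S*e) / (1 + e)
Numerator: Gs + S*e = 2.75 + 0.9*0.74 = 3.416
Denominator: 1 + e = 1 + 0.74 = 1.74
gamma = 9.81 * 3.416 / 1.74
gamma = 19.259 kN/m^3


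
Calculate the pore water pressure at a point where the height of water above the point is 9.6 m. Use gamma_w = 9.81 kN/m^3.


Result: 94.18 kPa

Derivation:
Using u = gamma_w * h_w
u = 9.81 * 9.6
u = 94.18 kPa


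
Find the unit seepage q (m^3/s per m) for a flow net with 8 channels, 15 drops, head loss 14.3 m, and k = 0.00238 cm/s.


Convert k to m/s for unit consistency with H:
k = 0.00238 cm/s = 0.00238 / 100 m/s = 2.38e-05 m/s
Using q = k * H * Nf / Nd
Nf / Nd = 8 / 15 = 0.5333
q = 2.38e-05 * 14.3 * 0.5333
q = 0.0001815 m^3/s per m


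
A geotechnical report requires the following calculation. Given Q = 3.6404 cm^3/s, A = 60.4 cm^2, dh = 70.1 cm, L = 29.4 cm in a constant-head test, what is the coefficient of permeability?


Compute hydraulic gradient:
i = dh / L = 70.1 / 29.4 = 2.38435
Then apply Darcy's law:
k = Q / (A * i)
k = 3.6404 / (60.4 * 2.38435)
k = 3.6404 / 144.015
k = 0.025278 cm/s


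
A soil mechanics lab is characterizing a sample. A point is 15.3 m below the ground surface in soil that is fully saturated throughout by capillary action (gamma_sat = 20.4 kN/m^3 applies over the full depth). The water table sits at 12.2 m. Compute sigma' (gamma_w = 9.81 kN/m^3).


Total stress = gamma_sat * depth
sigma = 20.4 * 15.3 = 312.12 kPa
Pore water pressure u = gamma_w * (depth - d_wt)
u = 9.81 * (15.3 - 12.2) = 30.411 kPa
Effective stress = sigma - u
sigma' = 312.12 - 30.411 = 281.71 kPa


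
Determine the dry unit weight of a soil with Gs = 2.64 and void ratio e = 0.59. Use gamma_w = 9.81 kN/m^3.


Using gamma_d = Gs * gamma_w / (1 + e)
gamma_d = 2.64 * 9.81 / (1 + 0.59)
gamma_d = 2.64 * 9.81 / 1.59
gamma_d = 16.288 kN/m^3


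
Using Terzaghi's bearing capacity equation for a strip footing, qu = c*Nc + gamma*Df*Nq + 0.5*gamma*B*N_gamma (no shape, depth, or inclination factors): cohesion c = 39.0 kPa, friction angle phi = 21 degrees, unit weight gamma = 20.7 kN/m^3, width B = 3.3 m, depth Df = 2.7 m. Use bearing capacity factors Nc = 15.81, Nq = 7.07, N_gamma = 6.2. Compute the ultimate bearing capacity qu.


Compute qu = c*Nc + gamma*Df*Nq + 0.5*gamma*B*N_gamma
Term 1: 39.0 * 15.81 = 616.59
Term 2: 20.7 * 2.7 * 7.07 = 395.1423
Term 3: 0.5 * 20.7 * 3.3 * 6.2 = 211.761
qu = 616.59 + 395.1423 + 211.761
qu = 1223.49 kPa


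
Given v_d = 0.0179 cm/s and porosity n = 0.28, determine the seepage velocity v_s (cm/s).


Using v_s = v_d / n
v_s = 0.0179 / 0.28
v_s = 0.06393 cm/s


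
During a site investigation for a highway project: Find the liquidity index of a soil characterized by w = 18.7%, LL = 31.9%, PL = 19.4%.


First compute the plasticity index:
PI = LL - PL = 31.9 - 19.4 = 12.5
Then compute the liquidity index:
LI = (w - PL) / PI
LI = (18.7 - 19.4) / 12.5
LI = -0.056


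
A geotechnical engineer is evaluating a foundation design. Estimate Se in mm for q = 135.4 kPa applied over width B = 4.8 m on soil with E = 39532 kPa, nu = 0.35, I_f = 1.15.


Using Se = q * B * (1 - nu^2) * I_f / E
1 - nu^2 = 1 - 0.35^2 = 0.8775
Se = 135.4 * 4.8 * 0.8775 * 1.15 / 39532
Se = 0.016590 m
Convert to mm: Se = 0.016590 * 1000 = 16.59 mm


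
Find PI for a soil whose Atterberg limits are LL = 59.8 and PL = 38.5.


Using PI = LL - PL
PI = 59.8 - 38.5
PI = 21.3


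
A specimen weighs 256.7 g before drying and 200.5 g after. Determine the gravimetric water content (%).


Using w = (m_wet - m_dry) / m_dry * 100
m_wet - m_dry = 256.7 - 200.5 = 56.2 g
w = 56.2 / 200.5 * 100
w = 28.03 %


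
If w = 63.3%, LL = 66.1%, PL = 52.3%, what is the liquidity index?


Result: 0.797

Derivation:
First compute the plasticity index:
PI = LL - PL = 66.1 - 52.3 = 13.8
Then compute the liquidity index:
LI = (w - PL) / PI
LI = (63.3 - 52.3) / 13.8
LI = 0.797


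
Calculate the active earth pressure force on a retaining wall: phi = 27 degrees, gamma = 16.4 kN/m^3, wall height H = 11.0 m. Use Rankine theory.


Compute active earth pressure coefficient:
Ka = tan^2(45 - phi/2) = tan^2(31.5) = 0.375525
Compute active force:
Pa = 0.5 * Ka * gamma * H^2
Pa = 0.5 * 0.375525 * 16.4 * 11.0^2
Pa = 372.6 kN/m


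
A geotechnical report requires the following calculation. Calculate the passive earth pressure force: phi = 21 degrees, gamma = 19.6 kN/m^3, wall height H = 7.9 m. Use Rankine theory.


Result: 1294.83 kN/m

Derivation:
Compute passive earth pressure coefficient:
Kp = tan^2(45 + phi/2) = tan^2(55.5) = 2.117051
Compute passive force:
Pp = 0.5 * Kp * gamma * H^2
Pp = 0.5 * 2.117051 * 19.6 * 7.9^2
Pp = 1294.83 kN/m


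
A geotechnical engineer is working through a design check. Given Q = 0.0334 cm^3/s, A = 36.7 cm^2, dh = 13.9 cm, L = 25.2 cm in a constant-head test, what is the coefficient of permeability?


Compute hydraulic gradient:
i = dh / L = 13.9 / 25.2 = 0.551587
Then apply Darcy's law:
k = Q / (A * i)
k = 0.0334 / (36.7 * 0.551587)
k = 0.0334 / 20.2433
k = 0.00165 cm/s


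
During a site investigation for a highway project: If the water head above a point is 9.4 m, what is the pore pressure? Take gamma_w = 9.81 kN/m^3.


Result: 92.21 kPa

Derivation:
Using u = gamma_w * h_w
u = 9.81 * 9.4
u = 92.21 kPa


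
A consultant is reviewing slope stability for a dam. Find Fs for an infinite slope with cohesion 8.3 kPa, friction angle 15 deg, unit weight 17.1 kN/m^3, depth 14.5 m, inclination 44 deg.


Result: 0.344

Derivation:
Using Fs = c / (gamma*H*sin(beta)*cos(beta)) + tan(phi)/tan(beta)
Cohesion contribution = 8.3 / (17.1*14.5*sin(44)*cos(44))
Cohesion contribution = 0.0669898
Friction contribution = tan(15)/tan(44) = 0.27747
Fs = 0.0669898 + 0.27747
Fs = 0.344


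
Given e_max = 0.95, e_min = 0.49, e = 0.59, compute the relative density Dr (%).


Result: 78.26 %

Derivation:
Using Dr = (e_max - e) / (e_max - e_min) * 100
e_max - e = 0.95 - 0.59 = 0.36
e_max - e_min = 0.95 - 0.49 = 0.46
Dr = 0.36 / 0.46 * 100
Dr = 78.26 %


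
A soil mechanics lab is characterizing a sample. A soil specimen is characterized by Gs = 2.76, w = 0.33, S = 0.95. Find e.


Using the relation e = Gs * w / S
e = 2.76 * 0.33 / 0.95
e = 0.9587


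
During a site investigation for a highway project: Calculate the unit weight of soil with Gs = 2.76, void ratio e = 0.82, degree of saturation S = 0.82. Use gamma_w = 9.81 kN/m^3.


Using gamma = gamma_w * (Gs + S*e) / (1 + e)
Numerator: Gs + S*e = 2.76 + 0.82*0.82 = 3.4324
Denominator: 1 + e = 1 + 0.82 = 1.82
gamma = 9.81 * 3.4324 / 1.82
gamma = 18.501 kN/m^3


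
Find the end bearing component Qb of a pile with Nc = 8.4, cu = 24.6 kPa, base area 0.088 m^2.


Using Qb = Nc * cu * Ab
Qb = 8.4 * 24.6 * 0.088
Qb = 18.18 kN


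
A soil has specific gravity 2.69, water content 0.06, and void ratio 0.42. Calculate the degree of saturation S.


Using S = Gs * w / e
S = 2.69 * 0.06 / 0.42
S = 0.3843


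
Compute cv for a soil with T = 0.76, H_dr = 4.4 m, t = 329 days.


Result: 0.04472 m^2/day

Derivation:
Using cv = T * H_dr^2 / t
H_dr^2 = 4.4^2 = 19.36
cv = 0.76 * 19.36 / 329
cv = 0.04472 m^2/day


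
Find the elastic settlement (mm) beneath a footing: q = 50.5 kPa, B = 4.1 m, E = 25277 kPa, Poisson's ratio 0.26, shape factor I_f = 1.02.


Using Se = q * B * (1 - nu^2) * I_f / E
1 - nu^2 = 1 - 0.26^2 = 0.9324
Se = 50.5 * 4.1 * 0.9324 * 1.02 / 25277
Se = 0.007790 m
Convert to mm: Se = 0.007790 * 1000 = 7.79 mm


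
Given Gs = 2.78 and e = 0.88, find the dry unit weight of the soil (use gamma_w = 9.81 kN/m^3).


Using gamma_d = Gs * gamma_w / (1 + e)
gamma_d = 2.78 * 9.81 / (1 + 0.88)
gamma_d = 2.78 * 9.81 / 1.88
gamma_d = 14.506 kN/m^3


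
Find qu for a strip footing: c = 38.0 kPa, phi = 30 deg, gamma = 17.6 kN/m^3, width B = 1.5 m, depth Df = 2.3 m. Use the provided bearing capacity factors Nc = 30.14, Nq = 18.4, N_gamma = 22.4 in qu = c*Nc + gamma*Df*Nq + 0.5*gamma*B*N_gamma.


Result: 2185.83 kPa

Derivation:
Compute qu = c*Nc + gamma*Df*Nq + 0.5*gamma*B*N_gamma
Term 1: 38.0 * 30.14 = 1145.32
Term 2: 17.6 * 2.3 * 18.4 = 744.832
Term 3: 0.5 * 17.6 * 1.5 * 22.4 = 295.68
qu = 1145.32 + 744.832 + 295.68
qu = 2185.83 kPa


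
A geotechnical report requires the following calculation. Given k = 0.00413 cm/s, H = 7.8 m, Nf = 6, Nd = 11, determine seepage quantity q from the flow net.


Convert k to m/s for unit consistency with H:
k = 0.00413 cm/s = 0.00413 / 100 m/s = 4.13e-05 m/s
Using q = k * H * Nf / Nd
Nf / Nd = 6 / 11 = 0.5455
q = 4.13e-05 * 7.8 * 0.5455
q = 0.0001757 m^3/s per m


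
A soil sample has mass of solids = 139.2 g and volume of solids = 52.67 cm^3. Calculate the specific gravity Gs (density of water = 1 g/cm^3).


Using Gs = m_s / (V_s * rho_w)
Since rho_w = 1 g/cm^3:
Gs = 139.2 / 52.67
Gs = 2.643


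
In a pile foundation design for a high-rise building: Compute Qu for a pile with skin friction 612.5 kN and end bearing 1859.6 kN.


Using Qu = Qf + Qb
Qu = 612.5 + 1859.6
Qu = 2472.1 kN


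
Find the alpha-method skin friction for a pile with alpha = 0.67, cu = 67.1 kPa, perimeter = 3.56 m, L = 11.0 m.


Result: 1760.52 kN

Derivation:
Using Qs = alpha * cu * perimeter * L
Qs = 0.67 * 67.1 * 3.56 * 11.0
Qs = 1760.52 kN


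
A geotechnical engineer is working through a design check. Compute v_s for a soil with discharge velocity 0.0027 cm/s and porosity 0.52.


Using v_s = v_d / n
v_s = 0.0027 / 0.52
v_s = 0.00519 cm/s


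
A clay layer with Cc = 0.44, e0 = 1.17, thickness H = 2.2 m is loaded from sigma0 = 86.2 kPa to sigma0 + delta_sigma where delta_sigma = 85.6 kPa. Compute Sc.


Using Sc = Cc * H / (1 + e0) * log10((sigma0 + delta_sigma) / sigma0)
Stress ratio = (86.2 + 85.6) / 86.2 = 1.99304
log10(1.99304) = 0.299516
Cc * H / (1 + e0) = 0.44 * 2.2 / (1 + 1.17) = 0.446083
Sc = 0.446083 * 0.299516
Sc = 0.1336 m


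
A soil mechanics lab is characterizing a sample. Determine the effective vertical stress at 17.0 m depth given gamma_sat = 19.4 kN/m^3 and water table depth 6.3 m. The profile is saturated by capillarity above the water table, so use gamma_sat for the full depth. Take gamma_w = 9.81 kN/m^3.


Total stress = gamma_sat * depth
sigma = 19.4 * 17.0 = 329.8 kPa
Pore water pressure u = gamma_w * (depth - d_wt)
u = 9.81 * (17.0 - 6.3) = 104.967 kPa
Effective stress = sigma - u
sigma' = 329.8 - 104.967 = 224.83 kPa


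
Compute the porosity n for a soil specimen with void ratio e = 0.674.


Using the relation n = e / (1 + e)
n = 0.674 / (1 + 0.674)
n = 0.674 / 1.674
n = 0.4026


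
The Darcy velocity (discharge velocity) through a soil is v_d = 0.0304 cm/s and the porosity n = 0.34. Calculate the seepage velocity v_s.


Using v_s = v_d / n
v_s = 0.0304 / 0.34
v_s = 0.08941 cm/s


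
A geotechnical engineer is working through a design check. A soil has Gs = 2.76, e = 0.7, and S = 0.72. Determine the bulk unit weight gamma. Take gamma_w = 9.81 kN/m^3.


Using gamma = gamma_w * (Gs + S*e) / (1 + e)
Numerator: Gs + S*e = 2.76 + 0.72*0.7 = 3.264
Denominator: 1 + e = 1 + 0.7 = 1.7
gamma = 9.81 * 3.264 / 1.7
gamma = 18.835 kN/m^3


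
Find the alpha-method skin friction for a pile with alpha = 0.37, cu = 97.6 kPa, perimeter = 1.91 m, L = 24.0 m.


Using Qs = alpha * cu * perimeter * L
Qs = 0.37 * 97.6 * 1.91 * 24.0
Qs = 1655.37 kN


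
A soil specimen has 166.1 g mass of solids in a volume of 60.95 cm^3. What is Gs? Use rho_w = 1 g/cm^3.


Using Gs = m_s / (V_s * rho_w)
Since rho_w = 1 g/cm^3:
Gs = 166.1 / 60.95
Gs = 2.725


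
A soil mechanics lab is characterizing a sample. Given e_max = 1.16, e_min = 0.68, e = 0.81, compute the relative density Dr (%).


Using Dr = (e_max - e) / (e_max - e_min) * 100
e_max - e = 1.16 - 0.81 = 0.35
e_max - e_min = 1.16 - 0.68 = 0.48
Dr = 0.35 / 0.48 * 100
Dr = 72.92 %


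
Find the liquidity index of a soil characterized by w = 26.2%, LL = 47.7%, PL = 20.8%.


First compute the plasticity index:
PI = LL - PL = 47.7 - 20.8 = 26.9
Then compute the liquidity index:
LI = (w - PL) / PI
LI = (26.2 - 20.8) / 26.9
LI = 0.201


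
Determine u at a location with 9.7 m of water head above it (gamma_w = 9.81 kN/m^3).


Using u = gamma_w * h_w
u = 9.81 * 9.7
u = 95.16 kPa


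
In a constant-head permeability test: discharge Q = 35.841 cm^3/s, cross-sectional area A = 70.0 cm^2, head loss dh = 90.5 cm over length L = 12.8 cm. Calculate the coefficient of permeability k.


Compute hydraulic gradient:
i = dh / L = 90.5 / 12.8 = 7.07031
Then apply Darcy's law:
k = Q / (A * i)
k = 35.841 / (70.0 * 7.07031)
k = 35.841 / 494.922
k = 0.072417 cm/s


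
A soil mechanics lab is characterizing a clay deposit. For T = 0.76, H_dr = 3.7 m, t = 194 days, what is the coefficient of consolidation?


Using cv = T * H_dr^2 / t
H_dr^2 = 3.7^2 = 13.69
cv = 0.76 * 13.69 / 194
cv = 0.05363 m^2/day


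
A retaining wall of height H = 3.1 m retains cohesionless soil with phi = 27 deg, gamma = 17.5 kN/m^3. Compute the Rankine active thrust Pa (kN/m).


Compute active earth pressure coefficient:
Ka = tan^2(45 - phi/2) = tan^2(31.5) = 0.375525
Compute active force:
Pa = 0.5 * Ka * gamma * H^2
Pa = 0.5 * 0.375525 * 17.5 * 3.1^2
Pa = 31.58 kN/m


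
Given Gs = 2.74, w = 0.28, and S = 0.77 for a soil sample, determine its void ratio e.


Using the relation e = Gs * w / S
e = 2.74 * 0.28 / 0.77
e = 0.9964


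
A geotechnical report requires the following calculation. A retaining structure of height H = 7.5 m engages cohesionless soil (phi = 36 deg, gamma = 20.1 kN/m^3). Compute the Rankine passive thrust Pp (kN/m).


Compute passive earth pressure coefficient:
Kp = tan^2(45 + phi/2) = tan^2(63.0) = 3.85184
Compute passive force:
Pp = 0.5 * Kp * gamma * H^2
Pp = 0.5 * 3.85184 * 20.1 * 7.5^2
Pp = 2177.49 kN/m


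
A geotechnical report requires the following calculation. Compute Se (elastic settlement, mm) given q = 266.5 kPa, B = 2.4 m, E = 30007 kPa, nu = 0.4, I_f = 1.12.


Using Se = q * B * (1 - nu^2) * I_f / E
1 - nu^2 = 1 - 0.4^2 = 0.84
Se = 266.5 * 2.4 * 0.84 * 1.12 / 30007
Se = 0.020053 m
Convert to mm: Se = 0.020053 * 1000 = 20.053 mm


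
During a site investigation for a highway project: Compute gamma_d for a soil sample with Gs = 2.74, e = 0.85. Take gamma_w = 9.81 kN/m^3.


Using gamma_d = Gs * gamma_w / (1 + e)
gamma_d = 2.74 * 9.81 / (1 + 0.85)
gamma_d = 2.74 * 9.81 / 1.85
gamma_d = 14.529 kN/m^3


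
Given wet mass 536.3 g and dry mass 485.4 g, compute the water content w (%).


Using w = (m_wet - m_dry) / m_dry * 100
m_wet - m_dry = 536.3 - 485.4 = 50.9 g
w = 50.9 / 485.4 * 100
w = 10.49 %


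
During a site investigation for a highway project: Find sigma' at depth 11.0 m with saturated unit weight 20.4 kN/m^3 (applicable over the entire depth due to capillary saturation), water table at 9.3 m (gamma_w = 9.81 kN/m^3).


Total stress = gamma_sat * depth
sigma = 20.4 * 11.0 = 224.4 kPa
Pore water pressure u = gamma_w * (depth - d_wt)
u = 9.81 * (11.0 - 9.3) = 16.677 kPa
Effective stress = sigma - u
sigma' = 224.4 - 16.677 = 207.72 kPa


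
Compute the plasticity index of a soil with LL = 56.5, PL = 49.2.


Using PI = LL - PL
PI = 56.5 - 49.2
PI = 7.3


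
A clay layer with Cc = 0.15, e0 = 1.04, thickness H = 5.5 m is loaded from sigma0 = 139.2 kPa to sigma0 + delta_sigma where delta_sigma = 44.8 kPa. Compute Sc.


Using Sc = Cc * H / (1 + e0) * log10((sigma0 + delta_sigma) / sigma0)
Stress ratio = (139.2 + 44.8) / 139.2 = 1.32184
log10(1.32184) = 0.121179
Cc * H / (1 + e0) = 0.15 * 5.5 / (1 + 1.04) = 0.404412
Sc = 0.404412 * 0.121179
Sc = 0.049 m


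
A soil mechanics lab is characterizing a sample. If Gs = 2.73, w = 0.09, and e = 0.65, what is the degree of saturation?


Using S = Gs * w / e
S = 2.73 * 0.09 / 0.65
S = 0.378


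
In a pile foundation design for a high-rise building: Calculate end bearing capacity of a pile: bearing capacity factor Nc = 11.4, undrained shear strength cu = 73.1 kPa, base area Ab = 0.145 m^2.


Result: 120.83 kN

Derivation:
Using Qb = Nc * cu * Ab
Qb = 11.4 * 73.1 * 0.145
Qb = 120.83 kN


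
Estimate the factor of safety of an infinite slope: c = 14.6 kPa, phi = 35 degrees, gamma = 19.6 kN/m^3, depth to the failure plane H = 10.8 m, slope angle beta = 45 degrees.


Using Fs = c / (gamma*H*sin(beta)*cos(beta)) + tan(phi)/tan(beta)
Cohesion contribution = 14.6 / (19.6*10.8*sin(45)*cos(45))
Cohesion contribution = 0.137944
Friction contribution = tan(35)/tan(45) = 0.700208
Fs = 0.137944 + 0.700208
Fs = 0.838


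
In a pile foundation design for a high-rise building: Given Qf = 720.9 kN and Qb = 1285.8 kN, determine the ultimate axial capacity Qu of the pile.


Result: 2006.7 kN

Derivation:
Using Qu = Qf + Qb
Qu = 720.9 + 1285.8
Qu = 2006.7 kN


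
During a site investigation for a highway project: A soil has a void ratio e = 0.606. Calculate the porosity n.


Result: 0.3773

Derivation:
Using the relation n = e / (1 + e)
n = 0.606 / (1 + 0.606)
n = 0.606 / 1.606
n = 0.3773


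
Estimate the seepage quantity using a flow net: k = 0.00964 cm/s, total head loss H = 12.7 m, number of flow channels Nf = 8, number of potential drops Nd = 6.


Convert k to m/s for unit consistency with H:
k = 0.00964 cm/s = 0.00964 / 100 m/s = 9.64e-05 m/s
Using q = k * H * Nf / Nd
Nf / Nd = 8 / 6 = 1.3333
q = 9.64e-05 * 12.7 * 1.3333
q = 0.001632 m^3/s per m


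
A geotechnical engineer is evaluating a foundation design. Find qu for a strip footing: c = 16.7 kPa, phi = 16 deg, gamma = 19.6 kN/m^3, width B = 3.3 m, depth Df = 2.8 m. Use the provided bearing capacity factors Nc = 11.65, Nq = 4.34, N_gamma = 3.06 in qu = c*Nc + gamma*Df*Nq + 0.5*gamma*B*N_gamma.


Result: 531.69 kPa

Derivation:
Compute qu = c*Nc + gamma*Df*Nq + 0.5*gamma*B*N_gamma
Term 1: 16.7 * 11.65 = 194.555
Term 2: 19.6 * 2.8 * 4.34 = 238.1792
Term 3: 0.5 * 19.6 * 3.3 * 3.06 = 98.9604
qu = 194.555 + 238.1792 + 98.9604
qu = 531.69 kPa


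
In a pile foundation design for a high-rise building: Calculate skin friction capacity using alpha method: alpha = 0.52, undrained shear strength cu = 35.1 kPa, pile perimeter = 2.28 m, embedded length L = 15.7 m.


Result: 653.35 kN

Derivation:
Using Qs = alpha * cu * perimeter * L
Qs = 0.52 * 35.1 * 2.28 * 15.7
Qs = 653.35 kN


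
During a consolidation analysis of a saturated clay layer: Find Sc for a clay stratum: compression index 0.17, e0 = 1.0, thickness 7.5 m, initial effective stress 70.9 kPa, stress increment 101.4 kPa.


Using Sc = Cc * H / (1 + e0) * log10((sigma0 + delta_sigma) / sigma0)
Stress ratio = (70.9 + 101.4) / 70.9 = 2.43018
log10(2.43018) = 0.385639
Cc * H / (1 + e0) = 0.17 * 7.5 / (1 + 1.0) = 0.6375
Sc = 0.6375 * 0.385639
Sc = 0.2458 m


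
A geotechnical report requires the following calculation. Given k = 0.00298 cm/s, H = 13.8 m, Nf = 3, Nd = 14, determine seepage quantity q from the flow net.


Result: 8.812e-05 m^3/s per m

Derivation:
Convert k to m/s for unit consistency with H:
k = 0.00298 cm/s = 0.00298 / 100 m/s = 2.98e-05 m/s
Using q = k * H * Nf / Nd
Nf / Nd = 3 / 14 = 0.2143
q = 2.98e-05 * 13.8 * 0.2143
q = 8.812e-05 m^3/s per m


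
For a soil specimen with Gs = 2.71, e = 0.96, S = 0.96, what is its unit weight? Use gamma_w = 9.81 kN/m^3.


Using gamma = gamma_w * (Gs + S*e) / (1 + e)
Numerator: Gs + S*e = 2.71 + 0.96*0.96 = 3.6316
Denominator: 1 + e = 1 + 0.96 = 1.96
gamma = 9.81 * 3.6316 / 1.96
gamma = 18.177 kN/m^3


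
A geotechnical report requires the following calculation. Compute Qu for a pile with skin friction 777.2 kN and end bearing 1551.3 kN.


Using Qu = Qf + Qb
Qu = 777.2 + 1551.3
Qu = 2328.5 kN


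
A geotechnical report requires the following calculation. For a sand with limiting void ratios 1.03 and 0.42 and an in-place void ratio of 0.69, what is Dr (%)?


Result: 55.74 %

Derivation:
Using Dr = (e_max - e) / (e_max - e_min) * 100
e_max - e = 1.03 - 0.69 = 0.34
e_max - e_min = 1.03 - 0.42 = 0.61
Dr = 0.34 / 0.61 * 100
Dr = 55.74 %


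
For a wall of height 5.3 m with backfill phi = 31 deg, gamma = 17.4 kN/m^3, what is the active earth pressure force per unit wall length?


Result: 78.23 kN/m

Derivation:
Compute active earth pressure coefficient:
Ka = tan^2(45 - phi/2) = tan^2(29.5) = 0.320099
Compute active force:
Pa = 0.5 * Ka * gamma * H^2
Pa = 0.5 * 0.320099 * 17.4 * 5.3^2
Pa = 78.23 kN/m


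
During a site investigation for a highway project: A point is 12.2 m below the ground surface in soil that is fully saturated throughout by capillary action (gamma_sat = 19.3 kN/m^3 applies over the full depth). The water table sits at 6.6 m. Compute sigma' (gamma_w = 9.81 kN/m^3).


Total stress = gamma_sat * depth
sigma = 19.3 * 12.2 = 235.46 kPa
Pore water pressure u = gamma_w * (depth - d_wt)
u = 9.81 * (12.2 - 6.6) = 54.936 kPa
Effective stress = sigma - u
sigma' = 235.46 - 54.936 = 180.52 kPa


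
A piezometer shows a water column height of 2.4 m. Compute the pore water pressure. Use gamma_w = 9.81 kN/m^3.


Using u = gamma_w * h_w
u = 9.81 * 2.4
u = 23.54 kPa


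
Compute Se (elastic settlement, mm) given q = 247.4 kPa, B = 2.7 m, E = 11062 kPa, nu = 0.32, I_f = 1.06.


Result: 57.454 mm

Derivation:
Using Se = q * B * (1 - nu^2) * I_f / E
1 - nu^2 = 1 - 0.32^2 = 0.8976
Se = 247.4 * 2.7 * 0.8976 * 1.06 / 11062
Se = 0.057454 m
Convert to mm: Se = 0.057454 * 1000 = 57.454 mm


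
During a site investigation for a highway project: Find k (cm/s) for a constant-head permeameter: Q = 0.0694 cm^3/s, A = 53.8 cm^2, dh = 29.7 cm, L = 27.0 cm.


Compute hydraulic gradient:
i = dh / L = 29.7 / 27.0 = 1.1
Then apply Darcy's law:
k = Q / (A * i)
k = 0.0694 / (53.8 * 1.1)
k = 0.0694 / 59.18
k = 0.001173 cm/s


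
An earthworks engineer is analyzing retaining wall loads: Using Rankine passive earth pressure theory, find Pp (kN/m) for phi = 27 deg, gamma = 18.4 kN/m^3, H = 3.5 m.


Compute passive earth pressure coefficient:
Kp = tan^2(45 + phi/2) = tan^2(58.5) = 2.66294
Compute passive force:
Pp = 0.5 * Kp * gamma * H^2
Pp = 0.5 * 2.66294 * 18.4 * 3.5^2
Pp = 300.11 kN/m


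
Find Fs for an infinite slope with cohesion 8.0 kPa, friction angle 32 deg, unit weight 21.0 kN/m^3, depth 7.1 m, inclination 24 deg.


Using Fs = c / (gamma*H*sin(beta)*cos(beta)) + tan(phi)/tan(beta)
Cohesion contribution = 8.0 / (21.0*7.1*sin(24)*cos(24))
Cohesion contribution = 0.144401
Friction contribution = tan(32)/tan(24) = 1.40348
Fs = 0.144401 + 1.40348
Fs = 1.548


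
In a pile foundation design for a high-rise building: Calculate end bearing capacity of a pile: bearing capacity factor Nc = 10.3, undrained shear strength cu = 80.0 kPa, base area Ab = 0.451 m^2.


Result: 371.62 kN

Derivation:
Using Qb = Nc * cu * Ab
Qb = 10.3 * 80.0 * 0.451
Qb = 371.62 kN


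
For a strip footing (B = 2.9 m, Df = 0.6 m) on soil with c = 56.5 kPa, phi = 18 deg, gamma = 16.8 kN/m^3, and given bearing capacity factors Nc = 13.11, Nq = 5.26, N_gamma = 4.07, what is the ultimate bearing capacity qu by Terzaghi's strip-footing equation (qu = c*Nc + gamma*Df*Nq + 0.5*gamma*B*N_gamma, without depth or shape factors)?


Compute qu = c*Nc + gamma*Df*Nq + 0.5*gamma*B*N_gamma
Term 1: 56.5 * 13.11 = 740.715
Term 2: 16.8 * 0.6 * 5.26 = 53.0208
Term 3: 0.5 * 16.8 * 2.9 * 4.07 = 99.1452
qu = 740.715 + 53.0208 + 99.1452
qu = 892.88 kPa


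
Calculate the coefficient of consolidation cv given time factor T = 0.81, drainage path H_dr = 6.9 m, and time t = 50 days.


Using cv = T * H_dr^2 / t
H_dr^2 = 6.9^2 = 47.61
cv = 0.81 * 47.61 / 50
cv = 0.77128 m^2/day


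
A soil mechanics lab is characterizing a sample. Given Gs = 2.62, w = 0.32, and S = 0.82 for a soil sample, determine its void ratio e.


Using the relation e = Gs * w / S
e = 2.62 * 0.32 / 0.82
e = 1.0224


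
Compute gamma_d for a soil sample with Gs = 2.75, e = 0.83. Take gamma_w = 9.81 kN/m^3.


Using gamma_d = Gs * gamma_w / (1 + e)
gamma_d = 2.75 * 9.81 / (1 + 0.83)
gamma_d = 2.75 * 9.81 / 1.83
gamma_d = 14.742 kN/m^3


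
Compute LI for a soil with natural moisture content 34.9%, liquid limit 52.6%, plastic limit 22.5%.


First compute the plasticity index:
PI = LL - PL = 52.6 - 22.5 = 30.1
Then compute the liquidity index:
LI = (w - PL) / PI
LI = (34.9 - 22.5) / 30.1
LI = 0.412


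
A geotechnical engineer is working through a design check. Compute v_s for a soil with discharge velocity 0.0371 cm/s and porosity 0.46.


Using v_s = v_d / n
v_s = 0.0371 / 0.46
v_s = 0.08065 cm/s


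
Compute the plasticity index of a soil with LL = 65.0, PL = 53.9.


Result: 11.1

Derivation:
Using PI = LL - PL
PI = 65.0 - 53.9
PI = 11.1


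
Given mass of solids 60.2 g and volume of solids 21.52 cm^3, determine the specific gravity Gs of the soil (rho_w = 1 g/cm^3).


Result: 2.797

Derivation:
Using Gs = m_s / (V_s * rho_w)
Since rho_w = 1 g/cm^3:
Gs = 60.2 / 21.52
Gs = 2.797


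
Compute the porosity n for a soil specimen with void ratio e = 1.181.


Using the relation n = e / (1 + e)
n = 1.181 / (1 + 1.181)
n = 1.181 / 2.181
n = 0.5415


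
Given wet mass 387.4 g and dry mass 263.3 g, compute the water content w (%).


Using w = (m_wet - m_dry) / m_dry * 100
m_wet - m_dry = 387.4 - 263.3 = 124.1 g
w = 124.1 / 263.3 * 100
w = 47.13 %


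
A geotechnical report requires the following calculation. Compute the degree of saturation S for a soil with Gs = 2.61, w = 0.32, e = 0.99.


Result: 0.8436

Derivation:
Using S = Gs * w / e
S = 2.61 * 0.32 / 0.99
S = 0.8436


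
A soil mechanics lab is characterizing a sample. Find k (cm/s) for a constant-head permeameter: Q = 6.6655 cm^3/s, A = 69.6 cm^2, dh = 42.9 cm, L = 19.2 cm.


Compute hydraulic gradient:
i = dh / L = 42.9 / 19.2 = 2.23438
Then apply Darcy's law:
k = Q / (A * i)
k = 6.6655 / (69.6 * 2.23438)
k = 6.6655 / 155.512
k = 0.042862 cm/s


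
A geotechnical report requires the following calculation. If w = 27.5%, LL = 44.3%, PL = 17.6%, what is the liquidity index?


Result: 0.371

Derivation:
First compute the plasticity index:
PI = LL - PL = 44.3 - 17.6 = 26.7
Then compute the liquidity index:
LI = (w - PL) / PI
LI = (27.5 - 17.6) / 26.7
LI = 0.371


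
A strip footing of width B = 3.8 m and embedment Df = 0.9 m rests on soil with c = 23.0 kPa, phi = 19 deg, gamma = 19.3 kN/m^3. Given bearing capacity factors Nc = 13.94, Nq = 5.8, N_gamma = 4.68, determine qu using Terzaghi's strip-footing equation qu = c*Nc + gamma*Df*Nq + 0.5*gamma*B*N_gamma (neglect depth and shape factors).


Compute qu = c*Nc + gamma*Df*Nq + 0.5*gamma*B*N_gamma
Term 1: 23.0 * 13.94 = 320.62
Term 2: 19.3 * 0.9 * 5.8 = 100.746
Term 3: 0.5 * 19.3 * 3.8 * 4.68 = 171.6156
qu = 320.62 + 100.746 + 171.6156
qu = 592.98 kPa


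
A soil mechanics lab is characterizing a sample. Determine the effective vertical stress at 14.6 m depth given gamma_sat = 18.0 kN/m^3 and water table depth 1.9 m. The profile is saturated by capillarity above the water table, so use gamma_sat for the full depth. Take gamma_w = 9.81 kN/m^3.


Result: 138.21 kPa

Derivation:
Total stress = gamma_sat * depth
sigma = 18.0 * 14.6 = 262.8 kPa
Pore water pressure u = gamma_w * (depth - d_wt)
u = 9.81 * (14.6 - 1.9) = 124.587 kPa
Effective stress = sigma - u
sigma' = 262.8 - 124.587 = 138.21 kPa


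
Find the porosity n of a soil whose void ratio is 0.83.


Result: 0.4536

Derivation:
Using the relation n = e / (1 + e)
n = 0.83 / (1 + 0.83)
n = 0.83 / 1.83
n = 0.4536


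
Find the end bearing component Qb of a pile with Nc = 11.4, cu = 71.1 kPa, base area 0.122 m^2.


Using Qb = Nc * cu * Ab
Qb = 11.4 * 71.1 * 0.122
Qb = 98.89 kN


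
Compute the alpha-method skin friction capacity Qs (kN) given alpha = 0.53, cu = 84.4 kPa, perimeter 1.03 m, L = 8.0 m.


Using Qs = alpha * cu * perimeter * L
Qs = 0.53 * 84.4 * 1.03 * 8.0
Qs = 368.59 kN


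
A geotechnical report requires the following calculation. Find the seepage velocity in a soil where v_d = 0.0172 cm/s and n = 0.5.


Using v_s = v_d / n
v_s = 0.0172 / 0.5
v_s = 0.0344 cm/s


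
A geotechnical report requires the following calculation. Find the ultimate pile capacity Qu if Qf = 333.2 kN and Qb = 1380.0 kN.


Using Qu = Qf + Qb
Qu = 333.2 + 1380.0
Qu = 1713.2 kN


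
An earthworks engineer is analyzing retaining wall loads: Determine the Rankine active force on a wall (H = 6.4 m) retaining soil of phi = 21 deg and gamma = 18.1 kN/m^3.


Result: 175.1 kN/m

Derivation:
Compute active earth pressure coefficient:
Ka = tan^2(45 - phi/2) = tan^2(34.5) = 0.472355
Compute active force:
Pa = 0.5 * Ka * gamma * H^2
Pa = 0.5 * 0.472355 * 18.1 * 6.4^2
Pa = 175.1 kN/m


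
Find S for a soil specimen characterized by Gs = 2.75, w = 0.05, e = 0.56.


Using S = Gs * w / e
S = 2.75 * 0.05 / 0.56
S = 0.2455


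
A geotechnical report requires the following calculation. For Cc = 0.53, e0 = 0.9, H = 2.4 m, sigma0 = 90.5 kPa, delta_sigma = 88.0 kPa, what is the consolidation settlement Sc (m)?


Using Sc = Cc * H / (1 + e0) * log10((sigma0 + delta_sigma) / sigma0)
Stress ratio = (90.5 + 88.0) / 90.5 = 1.97238
log10(1.97238) = 0.29499
Cc * H / (1 + e0) = 0.53 * 2.4 / (1 + 0.9) = 0.669474
Sc = 0.669474 * 0.29499
Sc = 0.1975 m


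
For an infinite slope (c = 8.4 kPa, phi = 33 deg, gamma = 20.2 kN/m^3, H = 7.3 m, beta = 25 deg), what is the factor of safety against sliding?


Using Fs = c / (gamma*H*sin(beta)*cos(beta)) + tan(phi)/tan(beta)
Cohesion contribution = 8.4 / (20.2*7.3*sin(25)*cos(25))
Cohesion contribution = 0.148724
Friction contribution = tan(33)/tan(25) = 1.39266
Fs = 0.148724 + 1.39266
Fs = 1.541


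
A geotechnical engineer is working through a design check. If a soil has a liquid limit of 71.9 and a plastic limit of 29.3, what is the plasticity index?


Using PI = LL - PL
PI = 71.9 - 29.3
PI = 42.6


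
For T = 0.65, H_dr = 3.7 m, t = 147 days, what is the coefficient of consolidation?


Using cv = T * H_dr^2 / t
H_dr^2 = 3.7^2 = 13.69
cv = 0.65 * 13.69 / 147
cv = 0.06053 m^2/day


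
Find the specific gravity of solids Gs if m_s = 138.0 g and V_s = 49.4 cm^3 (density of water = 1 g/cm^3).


Using Gs = m_s / (V_s * rho_w)
Since rho_w = 1 g/cm^3:
Gs = 138.0 / 49.4
Gs = 2.794


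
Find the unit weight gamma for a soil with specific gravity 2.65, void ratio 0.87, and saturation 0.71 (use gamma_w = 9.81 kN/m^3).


Using gamma = gamma_w * (Gs + S*e) / (1 + e)
Numerator: Gs + S*e = 2.65 + 0.71*0.87 = 3.2677
Denominator: 1 + e = 1 + 0.87 = 1.87
gamma = 9.81 * 3.2677 / 1.87
gamma = 17.142 kN/m^3


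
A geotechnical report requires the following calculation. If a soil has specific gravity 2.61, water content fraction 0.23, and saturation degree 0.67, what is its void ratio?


Result: 0.896

Derivation:
Using the relation e = Gs * w / S
e = 2.61 * 0.23 / 0.67
e = 0.896


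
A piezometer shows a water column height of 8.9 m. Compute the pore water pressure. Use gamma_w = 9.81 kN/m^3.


Result: 87.31 kPa

Derivation:
Using u = gamma_w * h_w
u = 9.81 * 8.9
u = 87.31 kPa


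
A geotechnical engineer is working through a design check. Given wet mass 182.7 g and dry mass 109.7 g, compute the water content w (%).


Using w = (m_wet - m_dry) / m_dry * 100
m_wet - m_dry = 182.7 - 109.7 = 73.0 g
w = 73.0 / 109.7 * 100
w = 66.55 %


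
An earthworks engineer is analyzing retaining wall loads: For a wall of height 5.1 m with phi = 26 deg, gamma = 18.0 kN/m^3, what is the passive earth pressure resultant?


Compute passive earth pressure coefficient:
Kp = tan^2(45 + phi/2) = tan^2(58.0) = 2.561071
Compute passive force:
Pp = 0.5 * Kp * gamma * H^2
Pp = 0.5 * 2.561071 * 18.0 * 5.1^2
Pp = 599.52 kN/m


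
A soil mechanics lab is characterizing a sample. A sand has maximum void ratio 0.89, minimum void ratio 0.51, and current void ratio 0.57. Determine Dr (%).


Using Dr = (e_max - e) / (e_max - e_min) * 100
e_max - e = 0.89 - 0.57 = 0.32
e_max - e_min = 0.89 - 0.51 = 0.38
Dr = 0.32 / 0.38 * 100
Dr = 84.21 %


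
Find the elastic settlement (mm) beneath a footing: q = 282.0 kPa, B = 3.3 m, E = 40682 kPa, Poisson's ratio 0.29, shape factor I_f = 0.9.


Using Se = q * B * (1 - nu^2) * I_f / E
1 - nu^2 = 1 - 0.29^2 = 0.9159
Se = 282.0 * 3.3 * 0.9159 * 0.9 / 40682
Se = 0.018856 m
Convert to mm: Se = 0.018856 * 1000 = 18.856 mm


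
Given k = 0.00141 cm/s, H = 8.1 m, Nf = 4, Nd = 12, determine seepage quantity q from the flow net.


Convert k to m/s for unit consistency with H:
k = 0.00141 cm/s = 0.00141 / 100 m/s = 1.41e-05 m/s
Using q = k * H * Nf / Nd
Nf / Nd = 4 / 12 = 0.3333
q = 1.41e-05 * 8.1 * 0.3333
q = 3.807e-05 m^3/s per m


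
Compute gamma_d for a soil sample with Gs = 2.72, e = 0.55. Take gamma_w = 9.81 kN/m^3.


Using gamma_d = Gs * gamma_w / (1 + e)
gamma_d = 2.72 * 9.81 / (1 + 0.55)
gamma_d = 2.72 * 9.81 / 1.55
gamma_d = 17.215 kN/m^3
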